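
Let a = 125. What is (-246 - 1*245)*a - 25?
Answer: -61400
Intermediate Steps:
(-246 - 1*245)*a - 25 = (-246 - 1*245)*125 - 25 = (-246 - 245)*125 - 25 = -491*125 - 25 = -61375 - 25 = -61400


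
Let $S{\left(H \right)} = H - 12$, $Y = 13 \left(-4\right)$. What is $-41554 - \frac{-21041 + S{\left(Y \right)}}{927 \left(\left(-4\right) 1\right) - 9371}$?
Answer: $- \frac{543505871}{13079} \approx -41556.0$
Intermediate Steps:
$Y = -52$
$S{\left(H \right)} = -12 + H$
$-41554 - \frac{-21041 + S{\left(Y \right)}}{927 \left(\left(-4\right) 1\right) - 9371} = -41554 - \frac{-21041 - 64}{927 \left(\left(-4\right) 1\right) - 9371} = -41554 - \frac{-21041 - 64}{927 \left(-4\right) - 9371} = -41554 - - \frac{21105}{-3708 - 9371} = -41554 - - \frac{21105}{-13079} = -41554 - \left(-21105\right) \left(- \frac{1}{13079}\right) = -41554 - \frac{21105}{13079} = - \frac{543505871}{13079}$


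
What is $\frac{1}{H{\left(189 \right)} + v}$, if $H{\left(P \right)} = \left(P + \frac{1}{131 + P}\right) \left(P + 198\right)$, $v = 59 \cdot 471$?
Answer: $\frac{320}{32298627} \approx 9.9075 \cdot 10^{-6}$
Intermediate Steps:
$v = 27789$
$H{\left(P \right)} = \left(198 + P\right) \left(P + \frac{1}{131 + P}\right)$ ($H{\left(P \right)} = \left(P + \frac{1}{131 + P}\right) \left(198 + P\right) = \left(198 + P\right) \left(P + \frac{1}{131 + P}\right)$)
$\frac{1}{H{\left(189 \right)} + v} = \frac{1}{\frac{198 + 189^{3} + 329 \cdot 189^{2} + 25939 \cdot 189}{131 + 189} + 27789} = \frac{1}{\frac{198 + 6751269 + 329 \cdot 35721 + 4902471}{320} + 27789} = \frac{1}{\frac{198 + 6751269 + 11752209 + 4902471}{320} + 27789} = \frac{1}{\frac{1}{320} \cdot 23406147 + 27789} = \frac{1}{\frac{23406147}{320} + 27789} = \frac{1}{\frac{32298627}{320}} = \frac{320}{32298627}$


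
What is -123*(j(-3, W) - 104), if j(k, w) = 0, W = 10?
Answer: 12792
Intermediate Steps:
-123*(j(-3, W) - 104) = -123*(0 - 104) = -123*(-104) = 12792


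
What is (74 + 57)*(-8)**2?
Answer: 8384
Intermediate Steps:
(74 + 57)*(-8)**2 = 131*64 = 8384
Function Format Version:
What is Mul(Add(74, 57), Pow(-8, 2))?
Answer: 8384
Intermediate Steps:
Mul(Add(74, 57), Pow(-8, 2)) = Mul(131, 64) = 8384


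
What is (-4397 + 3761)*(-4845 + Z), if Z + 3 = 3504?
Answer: 854784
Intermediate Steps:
Z = 3501 (Z = -3 + 3504 = 3501)
(-4397 + 3761)*(-4845 + Z) = (-4397 + 3761)*(-4845 + 3501) = -636*(-1344) = 854784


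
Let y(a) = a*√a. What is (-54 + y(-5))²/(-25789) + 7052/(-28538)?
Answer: -130756793/367983241 - 540*I*√5/25789 ≈ -0.35533 - 0.046821*I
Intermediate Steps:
y(a) = a^(3/2)
(-54 + y(-5))²/(-25789) + 7052/(-28538) = (-54 + (-5)^(3/2))²/(-25789) + 7052/(-28538) = (-54 - 5*I*√5)²*(-1/25789) + 7052*(-1/28538) = -(-54 - 5*I*√5)²/25789 - 3526/14269 = -3526/14269 - (-54 - 5*I*√5)²/25789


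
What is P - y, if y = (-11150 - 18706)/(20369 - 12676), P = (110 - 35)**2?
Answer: 43302981/7693 ≈ 5628.9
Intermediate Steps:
P = 5625 (P = 75**2 = 5625)
y = -29856/7693 ≈ -3.8809
P - y = 5625 - 1*(-29856/7693) = 5625 + 29856/7693 = 43302981/7693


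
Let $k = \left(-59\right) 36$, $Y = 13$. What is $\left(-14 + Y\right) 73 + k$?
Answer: $-2197$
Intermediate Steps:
$k = -2124$
$\left(-14 + Y\right) 73 + k = \left(-14 + 13\right) 73 - 2124 = \left(-1\right) 73 - 2124 = -73 - 2124 = -2197$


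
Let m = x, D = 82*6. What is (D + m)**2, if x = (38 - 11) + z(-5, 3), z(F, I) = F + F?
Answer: 259081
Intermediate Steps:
D = 492
z(F, I) = 2*F
x = 17 (x = (38 - 11) + 2*(-5) = 27 - 10 = 17)
m = 17
(D + m)**2 = (492 + 17)**2 = 509**2 = 259081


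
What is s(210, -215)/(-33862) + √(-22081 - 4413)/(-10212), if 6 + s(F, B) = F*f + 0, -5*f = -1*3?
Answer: -60/16931 - I*√26494/10212 ≈ -0.0035438 - 0.015939*I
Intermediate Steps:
f = ⅗ (f = -(-1)*3/5 = -⅕*(-3) = ⅗ ≈ 0.60000)
s(F, B) = -6 + 3*F/5 (s(F, B) = -6 + (F*(⅗) + 0) = -6 + (3*F/5 + 0) = -6 + 3*F/5)
s(210, -215)/(-33862) + √(-22081 - 4413)/(-10212) = (-6 + (⅗)*210)/(-33862) + √(-22081 - 4413)/(-10212) = (-6 + 126)*(-1/33862) + √(-26494)*(-1/10212) = 120*(-1/33862) + (I*√26494)*(-1/10212) = -60/16931 - I*√26494/10212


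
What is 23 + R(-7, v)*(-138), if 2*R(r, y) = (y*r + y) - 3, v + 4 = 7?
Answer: 1472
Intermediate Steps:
v = 3 (v = -4 + 7 = 3)
R(r, y) = -3/2 + y/2 + r*y/2 (R(r, y) = ((y*r + y) - 3)/2 = ((r*y + y) - 3)/2 = ((y + r*y) - 3)/2 = (-3 + y + r*y)/2 = -3/2 + y/2 + r*y/2)
23 + R(-7, v)*(-138) = 23 + (-3/2 + (½)*3 + (½)*(-7)*3)*(-138) = 23 + (-3/2 + 3/2 - 21/2)*(-138) = 23 - 21/2*(-138) = 23 + 1449 = 1472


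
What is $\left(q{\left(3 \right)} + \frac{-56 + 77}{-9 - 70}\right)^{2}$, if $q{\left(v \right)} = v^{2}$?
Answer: $\frac{476100}{6241} \approx 76.286$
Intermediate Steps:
$\left(q{\left(3 \right)} + \frac{-56 + 77}{-9 - 70}\right)^{2} = \left(3^{2} + \frac{-56 + 77}{-9 - 70}\right)^{2} = \left(9 + \frac{21}{-9 - 70}\right)^{2} = \left(9 + \frac{21}{-79}\right)^{2} = \left(9 + 21 \left(- \frac{1}{79}\right)\right)^{2} = \left(9 - \frac{21}{79}\right)^{2} = \left(\frac{690}{79}\right)^{2} = \frac{476100}{6241}$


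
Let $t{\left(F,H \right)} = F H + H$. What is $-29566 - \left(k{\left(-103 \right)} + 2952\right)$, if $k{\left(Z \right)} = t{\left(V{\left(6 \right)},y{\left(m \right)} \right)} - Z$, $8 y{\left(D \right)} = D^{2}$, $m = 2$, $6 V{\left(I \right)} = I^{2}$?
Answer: $- \frac{65249}{2} \approx -32625.0$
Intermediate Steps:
$V{\left(I \right)} = \frac{I^{2}}{6}$
$y{\left(D \right)} = \frac{D^{2}}{8}$
$t{\left(F,H \right)} = H + F H$
$k{\left(Z \right)} = \frac{7}{2} - Z$ ($k{\left(Z \right)} = \frac{2^{2}}{8} \left(1 + \frac{6^{2}}{6}\right) - Z = \frac{1}{8} \cdot 4 \left(1 + \frac{1}{6} \cdot 36\right) - Z = \frac{1 + 6}{2} - Z = \frac{1}{2} \cdot 7 - Z = \frac{7}{2} - Z$)
$-29566 - \left(k{\left(-103 \right)} + 2952\right) = -29566 - \left(\left(\frac{7}{2} - -103\right) + 2952\right) = -29566 - \left(\left(\frac{7}{2} + 103\right) + 2952\right) = -29566 - \left(\frac{213}{2} + 2952\right) = -29566 - \frac{6117}{2} = - \frac{65249}{2}$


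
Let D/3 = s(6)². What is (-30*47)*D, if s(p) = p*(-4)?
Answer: -2436480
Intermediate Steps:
s(p) = -4*p
D = 1728 (D = 3*(-4*6)² = 3*(-24)² = 3*576 = 1728)
(-30*47)*D = -30*47*1728 = -1410*1728 = -2436480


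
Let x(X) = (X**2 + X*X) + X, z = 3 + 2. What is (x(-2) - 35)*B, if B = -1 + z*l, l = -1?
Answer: 174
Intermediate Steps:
z = 5
x(X) = X + 2*X**2 (x(X) = (X**2 + X**2) + X = 2*X**2 + X = X + 2*X**2)
B = -6 (B = -1 + 5*(-1) = -1 - 5 = -6)
(x(-2) - 35)*B = (-2*(1 + 2*(-2)) - 35)*(-6) = (-2*(1 - 4) - 35)*(-6) = (-2*(-3) - 35)*(-6) = (6 - 35)*(-6) = -29*(-6) = 174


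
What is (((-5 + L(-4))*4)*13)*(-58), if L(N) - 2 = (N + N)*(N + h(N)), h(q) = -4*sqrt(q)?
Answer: -87464 - 193024*I ≈ -87464.0 - 1.9302e+5*I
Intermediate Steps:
L(N) = 2 + 2*N*(N - 4*sqrt(N)) (L(N) = 2 + (N + N)*(N - 4*sqrt(N)) = 2 + (2*N)*(N - 4*sqrt(N)) = 2 + 2*N*(N - 4*sqrt(N)))
(((-5 + L(-4))*4)*13)*(-58) = (((-5 + (2 - (-64)*I + 2*(-4)**2))*4)*13)*(-58) = (((-5 + (2 - (-64)*I + 2*16))*4)*13)*(-58) = (((-5 + (2 + 64*I + 32))*4)*13)*(-58) = (((-5 + (34 + 64*I))*4)*13)*(-58) = (((29 + 64*I)*4)*13)*(-58) = ((116 + 256*I)*13)*(-58) = (1508 + 3328*I)*(-58) = -87464 - 193024*I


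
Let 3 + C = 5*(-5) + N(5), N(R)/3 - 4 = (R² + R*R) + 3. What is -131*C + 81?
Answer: -18652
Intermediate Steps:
N(R) = 21 + 6*R² (N(R) = 12 + 3*((R² + R*R) + 3) = 12 + 3*((R² + R²) + 3) = 12 + 3*(2*R² + 3) = 12 + 3*(3 + 2*R²) = 12 + (9 + 6*R²) = 21 + 6*R²)
C = 143 (C = -3 + (5*(-5) + (21 + 6*5²)) = -3 + (-25 + (21 + 6*25)) = -3 + (-25 + (21 + 150)) = -3 + (-25 + 171) = -3 + 146 = 143)
-131*C + 81 = -131*143 + 81 = -18733 + 81 = -18652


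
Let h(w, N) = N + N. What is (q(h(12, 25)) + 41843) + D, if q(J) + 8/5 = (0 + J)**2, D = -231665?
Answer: -936618/5 ≈ -1.8732e+5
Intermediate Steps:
h(w, N) = 2*N
q(J) = -8/5 + J**2 (q(J) = -8/5 + (0 + J)**2 = -8/5 + J**2)
(q(h(12, 25)) + 41843) + D = ((-8/5 + (2*25)**2) + 41843) - 231665 = ((-8/5 + 50**2) + 41843) - 231665 = ((-8/5 + 2500) + 41843) - 231665 = (12492/5 + 41843) - 231665 = 221707/5 - 231665 = -936618/5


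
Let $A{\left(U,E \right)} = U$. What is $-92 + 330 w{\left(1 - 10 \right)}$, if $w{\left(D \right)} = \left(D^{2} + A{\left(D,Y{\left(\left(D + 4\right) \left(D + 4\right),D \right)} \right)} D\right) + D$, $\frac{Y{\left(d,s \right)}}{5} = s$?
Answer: $50398$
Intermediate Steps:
$Y{\left(d,s \right)} = 5 s$
$w{\left(D \right)} = D + 2 D^{2}$ ($w{\left(D \right)} = \left(D^{2} + D D\right) + D = \left(D^{2} + D^{2}\right) + D = 2 D^{2} + D = D + 2 D^{2}$)
$-92 + 330 w{\left(1 - 10 \right)} = -92 + 330 \left(1 - 10\right) \left(1 + 2 \left(1 - 10\right)\right) = -92 + 330 \left(- 9 \left(1 + 2 \left(-9\right)\right)\right) = -92 + 330 \left(- 9 \left(1 - 18\right)\right) = -92 + 330 \left(\left(-9\right) \left(-17\right)\right) = -92 + 330 \cdot 153 = -92 + 50490 = 50398$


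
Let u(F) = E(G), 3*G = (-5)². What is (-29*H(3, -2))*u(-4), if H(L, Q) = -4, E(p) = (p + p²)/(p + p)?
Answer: 1624/3 ≈ 541.33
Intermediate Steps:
G = 25/3 (G = (⅓)*(-5)² = (⅓)*25 = 25/3 ≈ 8.3333)
E(p) = (p + p²)/(2*p) (E(p) = (p + p²)/((2*p)) = (p + p²)*(1/(2*p)) = (p + p²)/(2*p))
u(F) = 14/3 (u(F) = ½ + (½)*(25/3) = ½ + 25/6 = 14/3)
(-29*H(3, -2))*u(-4) = -29*(-4)*(14/3) = 116*(14/3) = 1624/3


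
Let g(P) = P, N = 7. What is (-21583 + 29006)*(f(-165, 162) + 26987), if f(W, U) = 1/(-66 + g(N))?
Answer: 11819138136/59 ≈ 2.0032e+8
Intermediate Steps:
f(W, U) = -1/59 (f(W, U) = 1/(-66 + 7) = 1/(-59) = -1/59)
(-21583 + 29006)*(f(-165, 162) + 26987) = (-21583 + 29006)*(-1/59 + 26987) = 7423*(1592232/59) = 11819138136/59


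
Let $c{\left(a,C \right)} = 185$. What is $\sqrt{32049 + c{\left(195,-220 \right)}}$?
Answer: $\sqrt{32234} \approx 179.54$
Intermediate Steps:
$\sqrt{32049 + c{\left(195,-220 \right)}} = \sqrt{32049 + 185} = \sqrt{32234}$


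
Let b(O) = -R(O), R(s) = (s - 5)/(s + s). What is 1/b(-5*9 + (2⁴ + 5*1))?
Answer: -48/29 ≈ -1.6552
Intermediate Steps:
R(s) = (-5 + s)/(2*s) (R(s) = (-5 + s)/((2*s)) = (-5 + s)*(1/(2*s)) = (-5 + s)/(2*s))
b(O) = -(-5 + O)/(2*O)
1/b(-5*9 + (2⁴ + 5*1)) = 1/((5 - (-5*9 + (2⁴ + 5*1)))/(2*(-5*9 + (2⁴ + 5*1)))) = 1/((5 - (-45 + (16 + 5)))/(2*(-45 + (16 + 5)))) = 1/((5 - (-45 + 21))/(2*(-45 + 21))) = 1/((½)*(5 - 1*(-24))/(-24)) = 1/((½)*(-1/24)*(5 + 24)) = 1/((½)*(-1/24)*29) = 1/(-29/48) = -48/29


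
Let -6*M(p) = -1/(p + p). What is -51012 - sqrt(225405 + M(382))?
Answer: -51012 - sqrt(1184111973066)/2292 ≈ -51487.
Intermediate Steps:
M(p) = 1/(12*p) (M(p) = -(-1)/(6*(p + p)) = -(-1)/(6*(2*p)) = -(-1)*1/(2*p)/6 = -(-1)/(12*p) = 1/(12*p))
-51012 - sqrt(225405 + M(382)) = -51012 - sqrt(225405 + (1/12)/382) = -51012 - sqrt(225405 + (1/12)*(1/382)) = -51012 - sqrt(225405 + 1/4584) = -51012 - sqrt(1033256521/4584) = -51012 - sqrt(1184111973066)/2292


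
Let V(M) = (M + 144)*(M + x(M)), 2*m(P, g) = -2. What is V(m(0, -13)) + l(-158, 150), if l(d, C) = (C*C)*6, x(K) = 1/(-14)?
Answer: 1887855/14 ≈ 1.3485e+5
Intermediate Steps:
x(K) = -1/14
m(P, g) = -1 (m(P, g) = (½)*(-2) = -1)
l(d, C) = 6*C² (l(d, C) = C²*6 = 6*C²)
V(M) = (144 + M)*(-1/14 + M) (V(M) = (M + 144)*(M - 1/14) = (144 + M)*(-1/14 + M))
V(m(0, -13)) + l(-158, 150) = (-72/7 + (-1)² + (2015/14)*(-1)) + 6*150² = (-72/7 + 1 - 2015/14) + 6*22500 = -2145/14 + 135000 = 1887855/14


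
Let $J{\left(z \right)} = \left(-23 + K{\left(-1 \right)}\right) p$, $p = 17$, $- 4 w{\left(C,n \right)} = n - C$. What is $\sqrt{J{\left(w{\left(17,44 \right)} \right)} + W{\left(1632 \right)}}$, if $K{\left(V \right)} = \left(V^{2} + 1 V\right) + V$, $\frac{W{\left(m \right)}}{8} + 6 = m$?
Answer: $30 \sqrt{14} \approx 112.25$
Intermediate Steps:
$W{\left(m \right)} = -48 + 8 m$
$w{\left(C,n \right)} = - \frac{n}{4} + \frac{C}{4}$ ($w{\left(C,n \right)} = - \frac{n - C}{4} = - \frac{n}{4} + \frac{C}{4}$)
$K{\left(V \right)} = V^{2} + 2 V$ ($K{\left(V \right)} = \left(V^{2} + V\right) + V = \left(V + V^{2}\right) + V = V^{2} + 2 V$)
$J{\left(z \right)} = -408$ ($J{\left(z \right)} = \left(-23 - \left(2 - 1\right)\right) 17 = \left(-23 - 1\right) 17 = \left(-24\right) 17 = -408$)
$\sqrt{J{\left(w{\left(17,44 \right)} \right)} + W{\left(1632 \right)}} = \sqrt{-408 + \left(-48 + 8 \cdot 1632\right)} = \sqrt{-408 + \left(-48 + 13056\right)} = \sqrt{-408 + 13008} = \sqrt{12600} = 30 \sqrt{14}$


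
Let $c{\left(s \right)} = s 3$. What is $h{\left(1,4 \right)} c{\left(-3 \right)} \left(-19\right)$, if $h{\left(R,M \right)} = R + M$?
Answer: $855$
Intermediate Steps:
$h{\left(R,M \right)} = M + R$
$c{\left(s \right)} = 3 s$
$h{\left(1,4 \right)} c{\left(-3 \right)} \left(-19\right) = \left(4 + 1\right) 3 \left(-3\right) \left(-19\right) = 5 \left(-9\right) \left(-19\right) = \left(-45\right) \left(-19\right) = 855$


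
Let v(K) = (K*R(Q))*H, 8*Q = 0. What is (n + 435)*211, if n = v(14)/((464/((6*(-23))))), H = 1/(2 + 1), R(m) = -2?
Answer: 5357501/58 ≈ 92371.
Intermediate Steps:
Q = 0 (Q = (⅛)*0 = 0)
H = ⅓ (H = 1/3 = ⅓ ≈ 0.33333)
v(K) = -2*K/3 (v(K) = (K*(-2))*(⅓) = -2*K*(⅓) = -2*K/3)
n = 161/58 (n = (-⅔*14)/((464/((6*(-23))))) = -28/(3*(464/(-138))) = -28/(3*(464*(-1/138))) = -28/(3*(-232/69)) = -28/3*(-69/232) = 161/58 ≈ 2.7759)
(n + 435)*211 = (161/58 + 435)*211 = (25391/58)*211 = 5357501/58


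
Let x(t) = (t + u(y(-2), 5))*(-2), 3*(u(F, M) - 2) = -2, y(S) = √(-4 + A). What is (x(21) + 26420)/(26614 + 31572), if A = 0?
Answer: 39563/87279 ≈ 0.45329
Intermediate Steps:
y(S) = 2*I (y(S) = √(-4 + 0) = √(-4) = 2*I)
u(F, M) = 4/3 (u(F, M) = 2 + (⅓)*(-2) = 2 - ⅔ = 4/3)
x(t) = -8/3 - 2*t (x(t) = (t + 4/3)*(-2) = (4/3 + t)*(-2) = -8/3 - 2*t)
(x(21) + 26420)/(26614 + 31572) = ((-8/3 - 2*21) + 26420)/(26614 + 31572) = ((-8/3 - 42) + 26420)/58186 = (-134/3 + 26420)*(1/58186) = (79126/3)*(1/58186) = 39563/87279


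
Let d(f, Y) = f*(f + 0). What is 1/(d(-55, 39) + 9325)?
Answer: 1/12350 ≈ 8.0972e-5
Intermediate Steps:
d(f, Y) = f**2 (d(f, Y) = f*f = f**2)
1/(d(-55, 39) + 9325) = 1/((-55)**2 + 9325) = 1/(3025 + 9325) = 1/12350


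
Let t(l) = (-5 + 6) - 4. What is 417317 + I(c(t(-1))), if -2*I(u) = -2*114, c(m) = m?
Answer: 417431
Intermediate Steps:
t(l) = -3 (t(l) = 1 - 4 = -3)
I(u) = 114 (I(u) = -(-1)*114 = -½*(-228) = 114)
417317 + I(c(t(-1))) = 417317 + 114 = 417431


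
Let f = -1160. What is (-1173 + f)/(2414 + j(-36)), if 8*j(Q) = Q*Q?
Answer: -2333/2576 ≈ -0.90567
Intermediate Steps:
j(Q) = Q²/8 (j(Q) = (Q*Q)/8 = Q²/8)
(-1173 + f)/(2414 + j(-36)) = (-1173 - 1160)/(2414 + (⅛)*(-36)²) = -2333/(2414 + (⅛)*1296) = -2333/(2414 + 162) = -2333/2576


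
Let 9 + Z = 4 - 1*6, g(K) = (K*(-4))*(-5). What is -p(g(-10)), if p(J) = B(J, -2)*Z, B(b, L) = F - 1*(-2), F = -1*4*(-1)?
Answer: 66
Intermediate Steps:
g(K) = 20*K (g(K) = -4*K*(-5) = 20*K)
F = 4 (F = -4*(-1) = 4)
Z = -11 (Z = -9 + (4 - 1*6) = -9 + (4 - 6) = -9 - 2 = -11)
B(b, L) = 6 (B(b, L) = 4 - 1*(-2) = 4 + 2 = 6)
p(J) = -66 (p(J) = 6*(-11) = -66)
-p(g(-10)) = -1*(-66) = 66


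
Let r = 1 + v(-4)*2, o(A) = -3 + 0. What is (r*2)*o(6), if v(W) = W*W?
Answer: -198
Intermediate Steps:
v(W) = W²
o(A) = -3
r = 33 (r = 1 + (-4)²*2 = 1 + 16*2 = 1 + 32 = 33)
(r*2)*o(6) = (33*2)*(-3) = 66*(-3) = -198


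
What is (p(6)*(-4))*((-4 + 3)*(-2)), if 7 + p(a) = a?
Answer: 8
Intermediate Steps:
p(a) = -7 + a
(p(6)*(-4))*((-4 + 3)*(-2)) = ((-7 + 6)*(-4))*((-4 + 3)*(-2)) = (-1*(-4))*(-1*(-2)) = 4*2 = 8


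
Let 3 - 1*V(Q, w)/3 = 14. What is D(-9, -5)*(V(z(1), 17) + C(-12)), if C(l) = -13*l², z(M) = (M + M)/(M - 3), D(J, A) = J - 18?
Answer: 51435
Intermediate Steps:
D(J, A) = -18 + J
z(M) = 2*M/(-3 + M) (z(M) = (2*M)/(-3 + M) = 2*M/(-3 + M))
V(Q, w) = -33 (V(Q, w) = 9 - 3*14 = 9 - 42 = -33)
D(-9, -5)*(V(z(1), 17) + C(-12)) = (-18 - 9)*(-33 - 13*(-12)²) = -27*(-33 - 13*144) = -27*(-33 - 1872) = -27*(-1905) = 51435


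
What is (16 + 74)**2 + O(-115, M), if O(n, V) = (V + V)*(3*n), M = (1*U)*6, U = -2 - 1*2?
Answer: 24660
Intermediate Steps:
U = -4 (U = -2 - 2 = -4)
M = -24 (M = (1*(-4))*6 = -4*6 = -24)
O(n, V) = 6*V*n (O(n, V) = (2*V)*(3*n) = 6*V*n)
(16 + 74)**2 + O(-115, M) = (16 + 74)**2 + 6*(-24)*(-115) = 90**2 + 16560 = 8100 + 16560 = 24660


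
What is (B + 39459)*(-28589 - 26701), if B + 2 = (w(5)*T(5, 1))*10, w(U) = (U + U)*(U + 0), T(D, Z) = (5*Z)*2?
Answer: -2458027530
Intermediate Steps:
T(D, Z) = 10*Z
w(U) = 2*U² (w(U) = (2*U)*U = 2*U²)
B = 4998 (B = -2 + ((2*5²)*(10*1))*10 = -2 + ((2*25)*10)*10 = -2 + (50*10)*10 = -2 + 500*10 = -2 + 5000 = 4998)
(B + 39459)*(-28589 - 26701) = (4998 + 39459)*(-28589 - 26701) = 44457*(-55290) = -2458027530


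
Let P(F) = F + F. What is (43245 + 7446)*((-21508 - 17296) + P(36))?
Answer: -1963363812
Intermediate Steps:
P(F) = 2*F
(43245 + 7446)*((-21508 - 17296) + P(36)) = (43245 + 7446)*((-21508 - 17296) + 2*36) = 50691*(-38804 + 72) = 50691*(-38732) = -1963363812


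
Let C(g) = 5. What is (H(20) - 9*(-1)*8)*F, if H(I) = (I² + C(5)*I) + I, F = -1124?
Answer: -665408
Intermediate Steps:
H(I) = I² + 6*I (H(I) = (I² + 5*I) + I = I² + 6*I)
(H(20) - 9*(-1)*8)*F = (20*(6 + 20) - 9*(-1)*8)*(-1124) = (20*26 + 9*8)*(-1124) = (520 + 72)*(-1124) = 592*(-1124) = -665408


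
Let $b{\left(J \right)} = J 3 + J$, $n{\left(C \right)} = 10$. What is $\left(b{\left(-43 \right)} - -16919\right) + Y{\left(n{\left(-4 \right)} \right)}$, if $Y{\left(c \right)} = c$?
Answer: $16757$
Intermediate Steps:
$b{\left(J \right)} = 4 J$ ($b{\left(J \right)} = 3 J + J = 4 J$)
$\left(b{\left(-43 \right)} - -16919\right) + Y{\left(n{\left(-4 \right)} \right)} = \left(4 \left(-43\right) - -16919\right) + 10 = \left(-172 + 16919\right) + 10 = 16747 + 10 = 16757$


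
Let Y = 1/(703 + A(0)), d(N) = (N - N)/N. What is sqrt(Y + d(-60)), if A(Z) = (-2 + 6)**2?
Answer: sqrt(719)/719 ≈ 0.037294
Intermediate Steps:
A(Z) = 16 (A(Z) = 4**2 = 16)
d(N) = 0 (d(N) = 0/N = 0)
Y = 1/719 (Y = 1/(703 + 16) = 1/719 ≈ 0.0013908)
sqrt(Y + d(-60)) = sqrt(1/719 + 0) = sqrt(1/719) = sqrt(719)/719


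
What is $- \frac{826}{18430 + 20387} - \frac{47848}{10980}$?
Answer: $- \frac{51844036}{11839185} \approx -4.379$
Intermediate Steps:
$- \frac{826}{18430 + 20387} - \frac{47848}{10980} = - \frac{826}{38817} - \frac{11962}{2745} = - \frac{51844036}{11839185}$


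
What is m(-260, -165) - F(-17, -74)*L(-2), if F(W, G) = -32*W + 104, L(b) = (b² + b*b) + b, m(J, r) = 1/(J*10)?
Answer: -10108801/2600 ≈ -3888.0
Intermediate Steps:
m(J, r) = 1/(10*J)
L(b) = b + 2*b² (L(b) = (b² + b²) + b = 2*b² + b = b + 2*b²)
F(W, G) = 104 - 32*W
m(-260, -165) - F(-17, -74)*L(-2) = (⅒)/(-260) - (104 - 32*(-17))*(-2*(1 + 2*(-2))) = (⅒)*(-1/260) - (104 + 544)*(-2*(1 - 4)) = -1/2600 - 648*(-2*(-3)) = -1/2600 - 648*6 = -1/2600 - 1*3888 = -1/2600 - 3888 = -10108801/2600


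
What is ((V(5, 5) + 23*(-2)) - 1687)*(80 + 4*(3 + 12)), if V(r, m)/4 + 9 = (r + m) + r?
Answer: -239260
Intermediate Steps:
V(r, m) = -36 + 4*m + 8*r (V(r, m) = -36 + 4*((r + m) + r) = -36 + 4*((m + r) + r) = -36 + 4*(m + 2*r) = -36 + (4*m + 8*r) = -36 + 4*m + 8*r)
((V(5, 5) + 23*(-2)) - 1687)*(80 + 4*(3 + 12)) = (((-36 + 4*5 + 8*5) + 23*(-2)) - 1687)*(80 + 4*(3 + 12)) = (((-36 + 20 + 40) - 46) - 1687)*(80 + 4*15) = ((24 - 46) - 1687)*(80 + 60) = (-22 - 1687)*140 = -1709*140 = -239260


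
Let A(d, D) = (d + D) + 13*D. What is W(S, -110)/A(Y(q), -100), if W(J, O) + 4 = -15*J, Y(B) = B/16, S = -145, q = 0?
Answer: -2171/1400 ≈ -1.5507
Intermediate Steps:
Y(B) = B/16 (Y(B) = B*(1/16) = B/16)
A(d, D) = d + 14*D (A(d, D) = (D + d) + 13*D = d + 14*D)
W(J, O) = -4 - 15*J
W(S, -110)/A(Y(q), -100) = (-4 - 15*(-145))/((1/16)*0 + 14*(-100)) = (-4 + 2175)/(0 - 1400) = 2171/(-1400) = 2171*(-1/1400) = -2171/1400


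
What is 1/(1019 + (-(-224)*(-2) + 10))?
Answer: 1/581 ≈ 0.0017212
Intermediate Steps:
1/(1019 + (-(-224)*(-2) + 10)) = 1/(1019 + (-32*14 + 10)) = 1/(1019 + (-448 + 10)) = 1/(1019 - 438) = 1/581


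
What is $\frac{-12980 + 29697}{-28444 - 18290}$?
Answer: $- \frac{16717}{46734} \approx -0.35771$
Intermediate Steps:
$\frac{-12980 + 29697}{-28444 - 18290} = \frac{16717}{-28444 - 18290} = \frac{16717}{-46734} = 16717 \left(- \frac{1}{46734}\right) = - \frac{16717}{46734}$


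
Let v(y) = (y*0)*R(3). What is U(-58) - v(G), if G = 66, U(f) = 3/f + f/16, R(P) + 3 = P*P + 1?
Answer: -853/232 ≈ -3.6767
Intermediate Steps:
R(P) = -2 + P² (R(P) = -3 + (P*P + 1) = -3 + (P² + 1) = -3 + (1 + P²) = -2 + P²)
U(f) = 3/f + f/16 (U(f) = 3/f + f*(1/16) = 3/f + f/16)
v(y) = 0 (v(y) = (y*0)*(-2 + 3²) = 0*(-2 + 9) = 0*7 = 0)
U(-58) - v(G) = (3/(-58) + (1/16)*(-58)) - 1*0 = (3*(-1/58) - 29/8) + 0 = (-3/58 - 29/8) + 0 = -853/232 + 0 = -853/232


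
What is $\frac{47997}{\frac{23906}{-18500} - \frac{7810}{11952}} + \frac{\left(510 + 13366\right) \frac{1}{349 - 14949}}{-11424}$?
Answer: $- \frac{55315580760751200359}{2242338018446400} \approx -24669.0$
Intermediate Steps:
$\frac{47997}{\frac{23906}{-18500} - \frac{7810}{11952}} + \frac{\left(510 + 13366\right) \frac{1}{349 - 14949}}{-11424} = \frac{47997}{23906 \left(- \frac{1}{18500}\right) - \frac{3905}{5976}} + \frac{13876}{-14600} \left(- \frac{1}{11424}\right) = \frac{47997}{- \frac{11953}{9250} - \frac{3905}{5976}} + 13876 \left(- \frac{1}{14600}\right) \left(- \frac{1}{11424}\right) = \frac{47997}{- \frac{53776189}{27639000}} - - \frac{3469}{41697600} = 47997 \left(- \frac{27639000}{53776189}\right) + \frac{3469}{41697600} = - \frac{1326589083000}{53776189} + \frac{3469}{41697600} = - \frac{55315580760751200359}{2242338018446400}$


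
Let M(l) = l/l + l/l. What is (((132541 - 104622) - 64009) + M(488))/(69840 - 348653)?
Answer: 36088/278813 ≈ 0.12943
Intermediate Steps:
M(l) = 2 (M(l) = 1 + 1 = 2)
(((132541 - 104622) - 64009) + M(488))/(69840 - 348653) = (((132541 - 104622) - 64009) + 2)/(69840 - 348653) = ((27919 - 64009) + 2)/(-278813) = (-36090 + 2)*(-1/278813) = -36088*(-1/278813) = 36088/278813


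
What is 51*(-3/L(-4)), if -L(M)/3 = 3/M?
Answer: -68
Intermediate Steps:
L(M) = -9/M
51*(-3/L(-4)) = 51*(-3/((-9/(-4)))) = 51*(-3/((-9*(-1/4)))) = 51*(-3/9/4) = 51*(-3*4/9) = 51*(-4/3) = -68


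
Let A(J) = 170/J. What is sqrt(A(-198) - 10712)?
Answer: I*sqrt(11666303)/33 ≈ 103.5*I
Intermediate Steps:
sqrt(A(-198) - 10712) = sqrt(170/(-198) - 10712) = sqrt(170*(-1/198) - 10712) = sqrt(-85/99 - 10712) = sqrt(-1060573/99) = I*sqrt(11666303)/33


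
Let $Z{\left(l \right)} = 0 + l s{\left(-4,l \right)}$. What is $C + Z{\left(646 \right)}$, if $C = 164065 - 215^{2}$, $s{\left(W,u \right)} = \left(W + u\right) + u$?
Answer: $949888$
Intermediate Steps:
$s{\left(W,u \right)} = W + 2 u$
$Z{\left(l \right)} = l \left(-4 + 2 l\right)$ ($Z{\left(l \right)} = 0 + l \left(-4 + 2 l\right) = l \left(-4 + 2 l\right)$)
$C = 117840$ ($C = 164065 - 46225 = 117840$)
$C + Z{\left(646 \right)} = 117840 + 2 \cdot 646 \left(-2 + 646\right) = 117840 + 2 \cdot 646 \cdot 644 = 117840 + 832048 = 949888$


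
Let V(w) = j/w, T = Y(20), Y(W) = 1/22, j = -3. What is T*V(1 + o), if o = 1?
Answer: -3/44 ≈ -0.068182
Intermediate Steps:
Y(W) = 1/22
T = 1/22 ≈ 0.045455
V(w) = -3/w
T*V(1 + o) = (-3/(1 + 1))/22 = (-3/2)/22 = (-3*½)/22 = (1/22)*(-3/2) = -3/44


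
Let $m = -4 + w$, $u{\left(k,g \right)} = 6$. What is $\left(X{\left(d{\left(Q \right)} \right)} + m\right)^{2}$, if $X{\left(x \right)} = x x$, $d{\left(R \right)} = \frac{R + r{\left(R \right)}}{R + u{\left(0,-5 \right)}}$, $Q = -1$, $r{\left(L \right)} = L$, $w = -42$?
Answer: $\frac{1313316}{625} \approx 2101.3$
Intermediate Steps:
$d{\left(R \right)} = \frac{2 R}{6 + R}$ ($d{\left(R \right)} = \frac{R + R}{R + 6} = \frac{2 R}{6 + R}$)
$X{\left(x \right)} = x^{2}$
$m = -46$ ($m = -4 - 42 = -46$)
$\left(X{\left(d{\left(Q \right)} \right)} + m\right)^{2} = \left(\left(2 \left(-1\right) \frac{1}{6 - 1}\right)^{2} - 46\right)^{2} = \left(\left(2 \left(-1\right) \frac{1}{5}\right)^{2} - 46\right)^{2} = \left(\left(- \frac{2}{5}\right)^{2} - 46\right)^{2} = \left(\frac{4}{25} - 46\right)^{2} = \left(- \frac{1146}{25}\right)^{2} = \frac{1313316}{625}$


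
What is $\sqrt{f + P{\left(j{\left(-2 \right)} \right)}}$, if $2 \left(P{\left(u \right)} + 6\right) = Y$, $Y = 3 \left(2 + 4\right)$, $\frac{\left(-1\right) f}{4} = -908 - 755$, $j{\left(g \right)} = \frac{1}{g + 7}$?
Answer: $11 \sqrt{55} \approx 81.578$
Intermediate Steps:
$j{\left(g \right)} = \frac{1}{7 + g}$
$f = 6652$ ($f = - 4 \left(-908 - 755\right) = \left(-4\right) \left(-1663\right) = 6652$)
$Y = 18$ ($Y = 3 \cdot 6 = 18$)
$P{\left(u \right)} = 3$ ($P{\left(u \right)} = -6 + \frac{1}{2} \cdot 18 = -6 + 9 = 3$)
$\sqrt{f + P{\left(j{\left(-2 \right)} \right)}} = \sqrt{6652 + 3} = \sqrt{6655} = 11 \sqrt{55}$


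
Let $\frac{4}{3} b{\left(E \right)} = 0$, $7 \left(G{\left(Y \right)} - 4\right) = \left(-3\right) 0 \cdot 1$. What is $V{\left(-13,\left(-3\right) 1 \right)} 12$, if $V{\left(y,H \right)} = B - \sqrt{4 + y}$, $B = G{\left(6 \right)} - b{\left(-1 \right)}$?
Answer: $48 - 36 i \approx 48.0 - 36.0 i$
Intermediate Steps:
$G{\left(Y \right)} = 4$ ($G{\left(Y \right)} = 4 + \frac{\left(-3\right) 0 \cdot 1}{7} = 4 + \frac{0 \cdot 1}{7} = 4 + \frac{1}{7} \cdot 0 = 4 + 0 = 4$)
$b{\left(E \right)} = 0$ ($b{\left(E \right)} = \frac{3}{4} \cdot 0 = 0$)
$B = 4$ ($B = 4 - 0 = 4 + 0 = 4$)
$V{\left(y,H \right)} = 4 - \sqrt{4 + y}$
$V{\left(-13,\left(-3\right) 1 \right)} 12 = \left(4 - \sqrt{4 - 13}\right) 12 = \left(4 - \sqrt{-9}\right) 12 = \left(4 - 3 i\right) 12 = 48 - 36 i$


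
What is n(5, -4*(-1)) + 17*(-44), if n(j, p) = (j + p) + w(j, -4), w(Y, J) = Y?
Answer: -734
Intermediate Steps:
n(j, p) = p + 2*j (n(j, p) = (j + p) + j = p + 2*j)
n(5, -4*(-1)) + 17*(-44) = (-4*(-1) + 2*5) + 17*(-44) = (4 + 10) - 748 = 14 - 748 = -734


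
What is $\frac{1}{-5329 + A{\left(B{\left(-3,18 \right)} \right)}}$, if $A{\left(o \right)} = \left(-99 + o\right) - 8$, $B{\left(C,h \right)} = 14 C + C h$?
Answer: $- \frac{1}{5532} \approx -0.00018077$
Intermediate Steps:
$A{\left(o \right)} = -107 + o$
$\frac{1}{-5329 + A{\left(B{\left(-3,18 \right)} \right)}} = \frac{1}{-5329 - \left(107 + 3 \left(14 + 18\right)\right)} = \frac{1}{-5329 - 203} = \frac{1}{-5532} = - \frac{1}{5532}$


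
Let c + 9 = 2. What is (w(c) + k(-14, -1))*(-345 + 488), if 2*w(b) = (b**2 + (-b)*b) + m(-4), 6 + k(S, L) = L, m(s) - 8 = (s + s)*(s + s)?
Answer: 4147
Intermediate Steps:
c = -7 (c = -9 + 2 = -7)
m(s) = 8 + 4*s**2 (m(s) = 8 + (s + s)*(s + s) = 8 + (2*s)*(2*s) = 8 + 4*s**2)
k(S, L) = -6 + L
w(b) = 36 (w(b) = ((b**2 + (-b)*b) + (8 + 4*(-4)**2))/2 = ((b**2 - b**2) + (8 + 4*16))/2 = (0 + (8 + 64))/2 = (0 + 72)/2 = (1/2)*72 = 36)
(w(c) + k(-14, -1))*(-345 + 488) = (36 + (-6 - 1))*(-345 + 488) = (36 - 7)*143 = 29*143 = 4147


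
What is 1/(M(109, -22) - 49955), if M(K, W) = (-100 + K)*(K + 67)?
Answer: -1/48371 ≈ -2.0674e-5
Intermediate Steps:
M(K, W) = (-100 + K)*(67 + K)
1/(M(109, -22) - 49955) = 1/((-6700 + 109**2 - 33*109) - 49955) = 1/((-6700 + 11881 - 3597) - 49955) = 1/(1584 - 49955) = 1/(-48371) = -1/48371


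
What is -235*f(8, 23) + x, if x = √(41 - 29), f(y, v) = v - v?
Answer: 2*√3 ≈ 3.4641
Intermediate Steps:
f(y, v) = 0
x = 2*√3 (x = √12 = 2*√3 ≈ 3.4641)
-235*f(8, 23) + x = -235*0 + 2*√3 = 0 + 2*√3 = 2*√3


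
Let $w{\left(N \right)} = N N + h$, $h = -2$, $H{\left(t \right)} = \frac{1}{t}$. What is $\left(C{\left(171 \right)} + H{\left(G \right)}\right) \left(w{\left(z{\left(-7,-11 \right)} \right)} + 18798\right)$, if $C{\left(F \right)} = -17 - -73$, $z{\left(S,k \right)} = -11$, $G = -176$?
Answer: $\frac{186427035}{176} \approx 1.0592 \cdot 10^{6}$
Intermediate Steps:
$w{\left(N \right)} = -2 + N^{2}$ ($w{\left(N \right)} = N N - 2 = N^{2} - 2 = -2 + N^{2}$)
$C{\left(F \right)} = 56$ ($C{\left(F \right)} = -17 + 73 = 56$)
$\left(C{\left(171 \right)} + H{\left(G \right)}\right) \left(w{\left(z{\left(-7,-11 \right)} \right)} + 18798\right) = \left(56 + \frac{1}{-176}\right) \left(\left(-2 + \left(-11\right)^{2}\right) + 18798\right) = \left(56 - \frac{1}{176}\right) \left(\left(-2 + 121\right) + 18798\right) = \frac{9855 \left(119 + 18798\right)}{176} = \frac{9855}{176} \cdot 18917 = \frac{186427035}{176}$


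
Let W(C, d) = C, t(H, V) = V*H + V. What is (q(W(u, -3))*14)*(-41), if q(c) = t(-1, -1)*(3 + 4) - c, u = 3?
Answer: 1722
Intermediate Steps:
t(H, V) = V + H*V (t(H, V) = H*V + V = V + H*V)
q(c) = -c (q(c) = (-(1 - 1))*(3 + 4) - c = -1*0*7 - c = 0*7 - c = 0 - c = -c)
(q(W(u, -3))*14)*(-41) = (-1*3*14)*(-41) = -3*14*(-41) = -42*(-41) = 1722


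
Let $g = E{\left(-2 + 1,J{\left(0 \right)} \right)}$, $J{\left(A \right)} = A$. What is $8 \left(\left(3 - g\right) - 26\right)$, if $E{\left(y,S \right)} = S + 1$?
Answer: $-192$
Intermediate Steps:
$E{\left(y,S \right)} = 1 + S$
$g = 1$ ($g = 1 + 0 = 1$)
$8 \left(\left(3 - g\right) - 26\right) = 8 \left(\left(3 - 1\right) - 26\right) = 8 \left(2 - 26\right) = 8 \left(-24\right) = -192$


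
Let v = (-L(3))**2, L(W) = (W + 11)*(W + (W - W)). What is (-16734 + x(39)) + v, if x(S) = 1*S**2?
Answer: -13449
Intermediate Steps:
L(W) = W*(11 + W) (L(W) = (11 + W)*(W + 0) = (11 + W)*W = W*(11 + W))
x(S) = S**2
v = 1764 (v = (-3*(11 + 3))**2 = (-3*14)**2 = (-1*42)**2 = (-42)**2 = 1764)
(-16734 + x(39)) + v = (-16734 + 39**2) + 1764 = (-16734 + 1521) + 1764 = -15213 + 1764 = -13449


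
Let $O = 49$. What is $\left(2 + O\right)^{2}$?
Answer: $2601$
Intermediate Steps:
$\left(2 + O\right)^{2} = \left(2 + 49\right)^{2} = 51^{2} = 2601$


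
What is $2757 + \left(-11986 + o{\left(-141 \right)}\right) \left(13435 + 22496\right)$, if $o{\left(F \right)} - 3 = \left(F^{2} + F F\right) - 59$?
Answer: $996010077$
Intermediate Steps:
$o{\left(F \right)} = -56 + 2 F^{2}$ ($o{\left(F \right)} = 3 - \left(59 - F^{2} - F F\right) = 3 + \left(\left(F^{2} + F^{2}\right) - 59\right) = 3 + \left(2 F^{2} - 59\right) = 3 + \left(-59 + 2 F^{2}\right) = -56 + 2 F^{2}$)
$2757 + \left(-11986 + o{\left(-141 \right)}\right) \left(13435 + 22496\right) = 2757 + \left(-11986 - \left(56 - 2 \left(-141\right)^{2}\right)\right) \left(13435 + 22496\right) = 2757 + \left(-11986 + \left(-56 + 2 \cdot 19881\right)\right) 35931 = 2757 + \left(-11986 + \left(-56 + 39762\right)\right) 35931 = 2757 + \left(-11986 + 39706\right) 35931 = 2757 + 27720 \cdot 35931 = 2757 + 996007320 = 996010077$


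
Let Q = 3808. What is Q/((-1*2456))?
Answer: -476/307 ≈ -1.5505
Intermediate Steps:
Q/((-1*2456)) = 3808/((-1*2456)) = 3808/(-2456) = 3808*(-1/2456) = -476/307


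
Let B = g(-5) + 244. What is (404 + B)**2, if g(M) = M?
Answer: 413449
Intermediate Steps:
B = 239 (B = -5 + 244 = 239)
(404 + B)**2 = (404 + 239)**2 = 643**2 = 413449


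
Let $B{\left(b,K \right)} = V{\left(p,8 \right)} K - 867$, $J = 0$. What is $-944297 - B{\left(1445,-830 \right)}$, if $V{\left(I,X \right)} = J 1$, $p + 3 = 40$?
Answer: $-943430$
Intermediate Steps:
$p = 37$ ($p = -3 + 40 = 37$)
$V{\left(I,X \right)} = 0$ ($V{\left(I,X \right)} = 0 \cdot 1 = 0$)
$B{\left(b,K \right)} = -867$ ($B{\left(b,K \right)} = 0 K - 867 = 0 - 867 = -867$)
$-944297 - B{\left(1445,-830 \right)} = -944297 - -867 = -944297 + 867 = -943430$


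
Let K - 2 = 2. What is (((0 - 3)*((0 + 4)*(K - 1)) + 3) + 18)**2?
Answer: 225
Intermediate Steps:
K = 4 (K = 2 + 2 = 4)
(((0 - 3)*((0 + 4)*(K - 1)) + 3) + 18)**2 = (((0 - 3)*((0 + 4)*(4 - 1)) + 3) + 18)**2 = ((-12*3 + 3) + 18)**2 = ((-3*12 + 3) + 18)**2 = ((-36 + 3) + 18)**2 = (-33 + 18)**2 = (-15)**2 = 225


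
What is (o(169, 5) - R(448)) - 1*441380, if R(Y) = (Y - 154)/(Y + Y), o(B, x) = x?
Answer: -28248021/64 ≈ -4.4138e+5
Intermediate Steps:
R(Y) = (-154 + Y)/(2*Y) (R(Y) = (-154 + Y)/((2*Y)) = (-154 + Y)*(1/(2*Y)) = (-154 + Y)/(2*Y))
(o(169, 5) - R(448)) - 1*441380 = (5 - (-154 + 448)/(2*448)) - 1*441380 = (5 - 294/(2*448)) - 441380 = (5 - 1*21/64) - 441380 = (5 - 21/64) - 441380 = 299/64 - 441380 = -28248021/64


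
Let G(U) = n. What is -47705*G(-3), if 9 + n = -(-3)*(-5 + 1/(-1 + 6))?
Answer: 1116297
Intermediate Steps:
n = -117/5 (n = -9 - (-3)*(-5 + 1/(-1 + 6)) = -9 - (-3)*(-5 + 1/5) = -9 - (-3)*(-5 + ⅕) = -9 - (-3)*(-24)/5 = -9 - 1*72/5 = -9 - 72/5 = -117/5 ≈ -23.400)
G(U) = -117/5
-47705*G(-3) = -47705*(-117/5) = 1116297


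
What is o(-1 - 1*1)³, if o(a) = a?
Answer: -8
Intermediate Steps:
o(-1 - 1*1)³ = (-1 - 1*1)³ = (-1 - 1)³ = (-2)³ = -8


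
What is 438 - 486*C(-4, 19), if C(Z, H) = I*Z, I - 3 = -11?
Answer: -15114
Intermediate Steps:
I = -8 (I = 3 - 11 = -8)
C(Z, H) = -8*Z
438 - 486*C(-4, 19) = 438 - (-3888)*(-4) = 438 - 486*32 = 438 - 15552 = -15114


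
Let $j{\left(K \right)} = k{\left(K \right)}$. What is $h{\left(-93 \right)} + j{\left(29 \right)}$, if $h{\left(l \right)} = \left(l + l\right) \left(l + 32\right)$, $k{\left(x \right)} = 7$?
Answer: $11353$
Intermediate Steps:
$h{\left(l \right)} = 2 l \left(32 + l\right)$
$j{\left(K \right)} = 7$
$h{\left(-93 \right)} + j{\left(29 \right)} = 2 \left(-93\right) \left(32 - 93\right) + 7 = 2 \left(-93\right) \left(-61\right) + 7 = 11346 + 7 = 11353$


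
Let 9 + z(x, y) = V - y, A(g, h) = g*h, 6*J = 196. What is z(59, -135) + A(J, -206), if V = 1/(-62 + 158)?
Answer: -633919/96 ≈ -6603.3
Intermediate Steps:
J = 98/3 (J = (⅙)*196 = 98/3 ≈ 32.667)
V = 1/96 ≈ 0.010417
z(x, y) = -863/96 - y (z(x, y) = -9 + (1/96 - y) = -863/96 - y)
z(59, -135) + A(J, -206) = (-863/96 - 1*(-135)) + (98/3)*(-206) = (-863/96 + 135) - 20188/3 = 12097/96 - 20188/3 = -633919/96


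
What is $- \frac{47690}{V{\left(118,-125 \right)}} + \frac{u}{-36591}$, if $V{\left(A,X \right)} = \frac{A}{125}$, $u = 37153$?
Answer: $- \frac{109066241402}{2158869} \approx -50520.0$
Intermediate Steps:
$V{\left(A,X \right)} = \frac{A}{125}$ ($V{\left(A,X \right)} = A \frac{1}{125} = \frac{A}{125}$)
$- \frac{47690}{V{\left(118,-125 \right)}} + \frac{u}{-36591} = - \frac{47690}{\frac{1}{125} \cdot 118} + \frac{37153}{-36591} = - \frac{47690}{\frac{118}{125}} + 37153 \left(- \frac{1}{36591}\right) = \left(-47690\right) \frac{125}{118} - \frac{37153}{36591} = - \frac{2980625}{59} - \frac{37153}{36591} = - \frac{109066241402}{2158869}$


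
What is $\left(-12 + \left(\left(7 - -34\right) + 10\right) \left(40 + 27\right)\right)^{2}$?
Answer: $11594025$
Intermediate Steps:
$\left(-12 + \left(\left(7 - -34\right) + 10\right) \left(40 + 27\right)\right)^{2} = \left(-12 + \left(\left(7 + 34\right) + 10\right) 67\right)^{2} = \left(-12 + \left(41 + 10\right) 67\right)^{2} = \left(-12 + 51 \cdot 67\right)^{2} = \left(-12 + 3417\right)^{2} = 3405^{2} = 11594025$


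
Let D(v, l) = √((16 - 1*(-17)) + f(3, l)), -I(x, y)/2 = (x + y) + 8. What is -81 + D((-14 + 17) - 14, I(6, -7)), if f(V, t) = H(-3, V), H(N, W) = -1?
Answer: -81 + 4*√2 ≈ -75.343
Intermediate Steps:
f(V, t) = -1
I(x, y) = -16 - 2*x - 2*y (I(x, y) = -2*((x + y) + 8) = -2*(8 + x + y) = -16 - 2*x - 2*y)
D(v, l) = 4*√2 (D(v, l) = √((16 - 1*(-17)) - 1) = √((16 + 17) - 1) = √(33 - 1) = √32 = 4*√2)
-81 + D((-14 + 17) - 14, I(6, -7)) = -81 + 4*√2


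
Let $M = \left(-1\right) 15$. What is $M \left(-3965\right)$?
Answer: $59475$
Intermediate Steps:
$M = -15$
$M \left(-3965\right) = \left(-15\right) \left(-3965\right) = 59475$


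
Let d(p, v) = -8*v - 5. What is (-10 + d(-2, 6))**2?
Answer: 3969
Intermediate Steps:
d(p, v) = -5 - 8*v
(-10 + d(-2, 6))**2 = (-10 + (-5 - 8*6))**2 = (-10 + (-5 - 48))**2 = (-10 - 53)**2 = (-63)**2 = 3969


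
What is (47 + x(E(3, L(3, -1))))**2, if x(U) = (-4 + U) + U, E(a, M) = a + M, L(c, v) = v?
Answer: 2209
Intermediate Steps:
E(a, M) = M + a
x(U) = -4 + 2*U
(47 + x(E(3, L(3, -1))))**2 = (47 + (-4 + 2*(-1 + 3)))**2 = (47 + (-4 + 2*2))**2 = (47 + (-4 + 4))**2 = (47 + 0)**2 = 47**2 = 2209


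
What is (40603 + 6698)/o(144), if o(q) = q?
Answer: 15767/48 ≈ 328.48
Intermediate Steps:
(40603 + 6698)/o(144) = (40603 + 6698)/144 = 47301*(1/144) = 15767/48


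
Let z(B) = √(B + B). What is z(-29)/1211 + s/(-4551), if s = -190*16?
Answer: 3040/4551 + I*√58/1211 ≈ 0.66798 + 0.0062888*I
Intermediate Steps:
s = -3040
z(B) = √2*√B (z(B) = √(2*B) = √2*√B)
z(-29)/1211 + s/(-4551) = (√2*√(-29))/1211 - 3040/(-4551) = (√2*(I*√29))*(1/1211) - 3040*(-1/4551) = (I*√58)*(1/1211) + 3040/4551 = I*√58/1211 + 3040/4551 = 3040/4551 + I*√58/1211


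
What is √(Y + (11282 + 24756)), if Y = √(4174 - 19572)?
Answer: √(36038 + I*√15398) ≈ 189.84 + 0.3268*I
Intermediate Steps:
Y = I*√15398 (Y = √(-15398) = I*√15398 ≈ 124.09*I)
√(Y + (11282 + 24756)) = √(I*√15398 + (11282 + 24756)) = √(I*√15398 + 36038) = √(36038 + I*√15398)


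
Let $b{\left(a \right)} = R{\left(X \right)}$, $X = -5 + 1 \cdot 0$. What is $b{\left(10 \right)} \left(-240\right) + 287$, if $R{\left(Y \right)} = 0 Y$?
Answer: $287$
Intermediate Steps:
$X = -5$ ($X = -5 + 0 = -5$)
$R{\left(Y \right)} = 0$
$b{\left(a \right)} = 0$
$b{\left(10 \right)} \left(-240\right) + 287 = 0 \left(-240\right) + 287 = 0 + 287 = 287$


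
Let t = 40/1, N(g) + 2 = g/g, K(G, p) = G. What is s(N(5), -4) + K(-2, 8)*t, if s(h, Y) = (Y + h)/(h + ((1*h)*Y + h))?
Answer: -165/2 ≈ -82.500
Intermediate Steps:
N(g) = -1 (N(g) = -2 + g/g = -2 + 1 = -1)
t = 40 (t = 40*1 = 40)
s(h, Y) = (Y + h)/(2*h + Y*h) (s(h, Y) = (Y + h)/(h + (h*Y + h)) = (Y + h)/(h + (Y*h + h)) = (Y + h)/(h + (h + Y*h)) = (Y + h)/(2*h + Y*h))
s(N(5), -4) + K(-2, 8)*t = (-4 - 1)/((-1)*(2 - 4)) - 2*40 = -1*(-5)/(-2) - 80 = -1*(-½)*(-5) - 80 = -5/2 - 80 = -165/2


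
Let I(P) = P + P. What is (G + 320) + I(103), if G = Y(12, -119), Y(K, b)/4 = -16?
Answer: 462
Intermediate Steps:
I(P) = 2*P
Y(K, b) = -64 (Y(K, b) = 4*(-16) = -64)
G = -64
(G + 320) + I(103) = (-64 + 320) + 2*103 = 256 + 206 = 462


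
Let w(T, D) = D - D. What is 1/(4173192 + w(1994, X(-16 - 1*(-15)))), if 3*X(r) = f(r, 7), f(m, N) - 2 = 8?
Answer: 1/4173192 ≈ 2.3962e-7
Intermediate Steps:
f(m, N) = 10 (f(m, N) = 2 + 8 = 10)
X(r) = 10/3 (X(r) = (⅓)*10 = 10/3)
w(T, D) = 0
1/(4173192 + w(1994, X(-16 - 1*(-15)))) = 1/(4173192 + 0) = 1/4173192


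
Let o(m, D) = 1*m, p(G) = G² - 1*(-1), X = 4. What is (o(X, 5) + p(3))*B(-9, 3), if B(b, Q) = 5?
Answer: 70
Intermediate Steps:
p(G) = 1 + G² (p(G) = G² + 1 = 1 + G²)
o(m, D) = m
(o(X, 5) + p(3))*B(-9, 3) = (4 + (1 + 3²))*5 = (4 + (1 + 9))*5 = (4 + 10)*5 = 14*5 = 70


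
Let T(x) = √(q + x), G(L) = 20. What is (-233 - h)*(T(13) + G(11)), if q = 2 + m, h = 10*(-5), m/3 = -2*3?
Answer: -3660 - 183*I*√3 ≈ -3660.0 - 316.97*I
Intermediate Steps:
m = -18 (m = 3*(-2*3) = 3*(-6) = -18)
h = -50
q = -16 (q = 2 - 18 = -16)
T(x) = √(-16 + x)
(-233 - h)*(T(13) + G(11)) = (-233 - 1*(-50))*(√(-16 + 13) + 20) = (-233 + 50)*(√(-3) + 20) = -183*(I*√3 + 20) = -183*(20 + I*√3) = -3660 - 183*I*√3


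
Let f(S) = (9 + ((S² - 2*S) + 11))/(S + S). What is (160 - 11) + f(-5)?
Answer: 287/2 ≈ 143.50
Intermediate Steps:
f(S) = (20 + S² - 2*S)/(2*S) (f(S) = (9 + (11 + S² - 2*S))/((2*S)) = (20 + S² - 2*S)*(1/(2*S)) = (20 + S² - 2*S)/(2*S))
(160 - 11) + f(-5) = (160 - 11) + (-1 + (½)*(-5) + 10/(-5)) = 149 + (-1 - 5/2 + 10*(-⅕)) = 149 + (-1 - 5/2 - 2) = 149 - 11/2 = 287/2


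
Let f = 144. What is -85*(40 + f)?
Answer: -15640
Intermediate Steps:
-85*(40 + f) = -85*(40 + 144) = -85*184 = -15640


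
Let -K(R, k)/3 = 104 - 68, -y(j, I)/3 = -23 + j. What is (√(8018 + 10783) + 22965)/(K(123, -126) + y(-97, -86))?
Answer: 7655/84 + √2089/84 ≈ 91.675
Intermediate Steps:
y(j, I) = 69 - 3*j (y(j, I) = -3*(-23 + j) = 69 - 3*j)
K(R, k) = -108 (K(R, k) = -3*(104 - 68) = -3*36 = -108)
(√(8018 + 10783) + 22965)/(K(123, -126) + y(-97, -86)) = (√(8018 + 10783) + 22965)/(-108 + (69 - 3*(-97))) = (√18801 + 22965)/(-108 + (69 + 291)) = (3*√2089 + 22965)/(-108 + 360) = (22965 + 3*√2089)/252 = (22965 + 3*√2089)*(1/252) = 7655/84 + √2089/84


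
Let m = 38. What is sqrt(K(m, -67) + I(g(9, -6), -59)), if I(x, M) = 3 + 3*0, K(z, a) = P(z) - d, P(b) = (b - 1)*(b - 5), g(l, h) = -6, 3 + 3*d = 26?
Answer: sqrt(10947)/3 ≈ 34.876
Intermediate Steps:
d = 23/3 (d = -1 + (1/3)*26 = -1 + 26/3 = 23/3 ≈ 7.6667)
P(b) = (-1 + b)*(-5 + b)
K(z, a) = -8/3 + z**2 - 6*z (K(z, a) = (5 + z**2 - 6*z) - 1*23/3 = (5 + z**2 - 6*z) - 23/3 = -8/3 + z**2 - 6*z)
I(x, M) = 3 (I(x, M) = 3 + 0 = 3)
sqrt(K(m, -67) + I(g(9, -6), -59)) = sqrt((-8/3 + 38**2 - 6*38) + 3) = sqrt((-8/3 + 1444 - 228) + 3) = sqrt(3640/3 + 3) = sqrt(3649/3) = sqrt(10947)/3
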